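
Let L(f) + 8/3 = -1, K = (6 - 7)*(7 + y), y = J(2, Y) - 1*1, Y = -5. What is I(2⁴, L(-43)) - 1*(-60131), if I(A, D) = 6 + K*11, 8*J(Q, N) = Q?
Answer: 240273/4 ≈ 60068.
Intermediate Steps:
J(Q, N) = Q/8
y = -¾ (y = (⅛)*2 - 1*1 = ¼ - 1 = -¾ ≈ -0.75000)
K = -25/4 (K = (6 - 7)*(7 - ¾) = -1*25/4 = -25/4 ≈ -6.2500)
L(f) = -11/3 (L(f) = -8/3 - 1 = -11/3)
I(A, D) = -251/4 (I(A, D) = 6 - 25/4*11 = 6 - 275/4 = -251/4)
I(2⁴, L(-43)) - 1*(-60131) = -251/4 - 1*(-60131) = -251/4 + 60131 = 240273/4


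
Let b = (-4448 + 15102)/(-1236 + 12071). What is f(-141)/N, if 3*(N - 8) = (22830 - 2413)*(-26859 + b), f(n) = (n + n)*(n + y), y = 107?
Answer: -311657940/5941481716747 ≈ -5.2455e-5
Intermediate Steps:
b = 10654/10835 ≈ 0.98329
f(n) = 2*n*(107 + n) (f(n) = (n + n)*(n + 107) = (2*n)*(107 + n) = 2*n*(107 + n))
N = -5941481716747/32505 (N = 8 + ((22830 - 2413)*(-26859 + 10654/10835))/3 = 8 + (20417*(-291006611/10835))/3 = 8 + (⅓)*(-5941481976787/10835) = 8 - 5941481976787/32505 = -5941481716747/32505 ≈ -1.8279e+8)
f(-141)/N = (2*(-141)*(107 - 141))/(-5941481716747/32505) = (2*(-141)*(-34))*(-32505/5941481716747) = 9588*(-32505/5941481716747) = -311657940/5941481716747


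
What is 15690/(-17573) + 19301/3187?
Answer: 289172443/56005151 ≈ 5.1633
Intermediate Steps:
15690/(-17573) + 19301/3187 = 15690*(-1/17573) + 19301*(1/3187) = -15690/17573 + 19301/3187 = 289172443/56005151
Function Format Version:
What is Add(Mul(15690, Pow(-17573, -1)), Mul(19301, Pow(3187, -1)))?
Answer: Rational(289172443, 56005151) ≈ 5.1633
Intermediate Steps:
Add(Mul(15690, Pow(-17573, -1)), Mul(19301, Pow(3187, -1))) = Add(Mul(15690, Rational(-1, 17573)), Mul(19301, Rational(1, 3187))) = Add(Rational(-15690, 17573), Rational(19301, 3187)) = Rational(289172443, 56005151)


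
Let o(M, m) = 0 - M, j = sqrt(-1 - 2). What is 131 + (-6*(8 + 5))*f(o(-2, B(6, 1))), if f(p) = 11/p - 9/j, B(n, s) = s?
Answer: -298 - 234*I*sqrt(3) ≈ -298.0 - 405.3*I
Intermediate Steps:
j = I*sqrt(3) (j = sqrt(-3) = I*sqrt(3) ≈ 1.732*I)
o(M, m) = -M
f(p) = 11/p + 3*I*sqrt(3) (f(p) = 11/p - 9*(-I*sqrt(3)/3) = 11/p - (-3)*I*sqrt(3) = 11/p + 3*I*sqrt(3))
131 + (-6*(8 + 5))*f(o(-2, B(6, 1))) = 131 + (-6*(8 + 5))*(11/((-1*(-2))) + 3*I*sqrt(3)) = 131 + (-6*13)*(11/2 + 3*I*sqrt(3)) = 131 - 78*(11*(1/2) + 3*I*sqrt(3)) = 131 - 78*(11/2 + 3*I*sqrt(3)) = 131 + (-429 - 234*I*sqrt(3)) = -298 - 234*I*sqrt(3)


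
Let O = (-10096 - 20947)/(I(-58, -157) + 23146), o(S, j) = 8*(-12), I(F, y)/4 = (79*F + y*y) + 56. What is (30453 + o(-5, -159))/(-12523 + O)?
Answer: -3146138766/1297889717 ≈ -2.4240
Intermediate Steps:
I(F, y) = 224 + 4*y² + 316*F (I(F, y) = 4*((79*F + y*y) + 56) = 4*((79*F + y²) + 56) = 4*((y² + 79*F) + 56) = 4*(56 + y² + 79*F) = 224 + 4*y² + 316*F)
o(S, j) = -96
O = -31043/103638 (O = (-10096 - 20947)/((224 + 4*(-157)² + 316*(-58)) + 23146) = -31043/((224 + 4*24649 - 18328) + 23146) = -31043/((224 + 98596 - 18328) + 23146) = -31043/(80492 + 23146) = -31043/103638 ≈ -0.29953)
(30453 + o(-5, -159))/(-12523 + O) = (30453 - 96)/(-12523 - 31043/103638) = 30357/(-1297889717/103638) = 30357*(-103638/1297889717) = -3146138766/1297889717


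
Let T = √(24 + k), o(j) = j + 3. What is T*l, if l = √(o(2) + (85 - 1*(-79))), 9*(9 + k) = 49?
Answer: 26*√46/3 ≈ 58.780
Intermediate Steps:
k = -32/9 (k = -9 + (⅑)*49 = -9 + 49/9 = -32/9 ≈ -3.5556)
o(j) = 3 + j
T = 2*√46/3 (T = √(24 - 32/9) = √(184/9) = 2*√46/3 ≈ 4.5216)
l = 13 (l = √((3 + 2) + (85 - 1*(-79))) = √(5 + (85 + 79)) = √(5 + 164) = √169 = 13)
T*l = (2*√46/3)*13 = 26*√46/3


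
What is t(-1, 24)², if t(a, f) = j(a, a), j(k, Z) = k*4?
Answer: 16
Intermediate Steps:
j(k, Z) = 4*k
t(a, f) = 4*a
t(-1, 24)² = (4*(-1))² = (-4)² = 16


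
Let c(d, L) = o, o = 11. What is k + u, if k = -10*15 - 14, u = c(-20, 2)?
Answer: -153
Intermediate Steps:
c(d, L) = 11
u = 11
k = -164 (k = -150 - 14 = -164)
k + u = -164 + 11 = -153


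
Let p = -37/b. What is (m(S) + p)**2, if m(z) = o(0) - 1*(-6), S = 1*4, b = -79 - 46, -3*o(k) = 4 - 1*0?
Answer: 3463321/140625 ≈ 24.628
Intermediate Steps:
o(k) = -4/3 (o(k) = -(4 - 1*0)/3 = -(4 + 0)/3 = -1/3*4 = -4/3)
b = -125
S = 4
m(z) = 14/3 (m(z) = -4/3 - 1*(-6) = -4/3 + 6 = 14/3)
p = 37/125 (p = -37/(-125) = -37*(-1/125) = 37/125 ≈ 0.29600)
(m(S) + p)**2 = (14/3 + 37/125)**2 = (1861/375)**2 = 3463321/140625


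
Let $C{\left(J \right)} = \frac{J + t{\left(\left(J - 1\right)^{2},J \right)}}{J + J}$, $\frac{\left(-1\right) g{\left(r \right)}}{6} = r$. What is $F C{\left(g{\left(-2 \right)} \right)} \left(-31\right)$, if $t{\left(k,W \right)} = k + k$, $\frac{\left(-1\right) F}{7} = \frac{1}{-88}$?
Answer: $- \frac{27559}{1056} \approx -26.098$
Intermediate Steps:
$F = \frac{7}{88}$ ($F = - \frac{7}{-88} = \left(-7\right) \left(- \frac{1}{88}\right) = \frac{7}{88} \approx 0.079545$)
$g{\left(r \right)} = - 6 r$
$t{\left(k,W \right)} = 2 k$
$C{\left(J \right)} = \frac{J + 2 \left(-1 + J\right)^{2}}{2 J}$ ($C{\left(J \right)} = \frac{J + 2 \left(J - 1\right)^{2}}{J + J} = \frac{J + 2 \left(-1 + J\right)^{2}}{2 J}$)
$F C{\left(g{\left(-2 \right)} \right)} \left(-31\right) = \frac{7 \frac{\left(-1 - -12\right)^{2} + \frac{\left(-6\right) \left(-2\right)}{2}}{\left(-6\right) \left(-2\right)}}{88} \left(-31\right) = \frac{7 \frac{\left(-1 + 12\right)^{2} + \frac{1}{2} \cdot 12}{12}}{88} \left(-31\right) = \frac{7 \frac{11^{2} + 6}{12}}{88} \left(-31\right) = \frac{7 \frac{121 + 6}{12}}{88} \left(-31\right) = \frac{7 \cdot \frac{1}{12} \cdot 127}{88} \left(-31\right) = \frac{7}{88} \cdot \frac{127}{12} \left(-31\right) = \frac{889}{1056} \left(-31\right) = - \frac{27559}{1056}$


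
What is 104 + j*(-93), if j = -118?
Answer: 11078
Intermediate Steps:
104 + j*(-93) = 104 - 118*(-93) = 104 + 10974 = 11078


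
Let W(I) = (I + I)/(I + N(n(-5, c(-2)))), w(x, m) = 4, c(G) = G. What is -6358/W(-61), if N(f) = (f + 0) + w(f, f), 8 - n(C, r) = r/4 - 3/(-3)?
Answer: -314721/122 ≈ -2579.7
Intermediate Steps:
n(C, r) = 7 - r/4 (n(C, r) = 8 - (r/4 - 3/(-3)) = 8 - (r*(¼) - 3*(-⅓)) = 8 - (r/4 + 1) = 8 - (1 + r/4) = 8 + (-1 - r/4) = 7 - r/4)
N(f) = 4 + f (N(f) = (f + 0) + 4 = f + 4 = 4 + f)
W(I) = 2*I/(23/2 + I) (W(I) = (I + I)/(I + (4 + (7 - ¼*(-2)))) = (2*I)/(I + (4 + (7 + ½))) = (2*I)/(I + (4 + 15/2)) = (2*I)/(I + 23/2) = (2*I)/(23/2 + I) = 2*I/(23/2 + I))
-6358/W(-61) = -6358/(4*(-61)/(23 + 2*(-61))) = -6358/(4*(-61)/(23 - 122)) = -6358/(4*(-61)/(-99)) = -6358/(4*(-61)*(-1/99)) = -6358/244/99 = -6358*99/244 = -314721/122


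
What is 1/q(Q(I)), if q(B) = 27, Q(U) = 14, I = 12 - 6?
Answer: 1/27 ≈ 0.037037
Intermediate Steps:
I = 6
1/q(Q(I)) = 1/27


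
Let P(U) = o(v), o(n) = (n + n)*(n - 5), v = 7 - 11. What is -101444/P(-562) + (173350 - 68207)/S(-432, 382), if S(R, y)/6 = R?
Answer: -3757127/2592 ≈ -1449.5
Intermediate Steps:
S(R, y) = 6*R
v = -4
o(n) = 2*n*(-5 + n) (o(n) = (2*n)*(-5 + n) = 2*n*(-5 + n))
P(U) = 72 (P(U) = 2*(-4)*(-5 - 4) = 2*(-4)*(-9) = 72)
-101444/P(-562) + (173350 - 68207)/S(-432, 382) = -101444/72 + (173350 - 68207)/((6*(-432))) = -101444*1/72 + 105143/(-2592) = -25361/18 + 105143*(-1/2592) = -25361/18 - 105143/2592 = -3757127/2592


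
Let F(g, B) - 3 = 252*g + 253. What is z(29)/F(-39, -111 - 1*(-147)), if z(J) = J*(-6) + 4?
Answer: 85/4786 ≈ 0.017760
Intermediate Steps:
z(J) = 4 - 6*J (z(J) = -6*J + 4 = 4 - 6*J)
F(g, B) = 256 + 252*g (F(g, B) = 3 + (252*g + 253) = 3 + (253 + 252*g) = 256 + 252*g)
z(29)/F(-39, -111 - 1*(-147)) = (4 - 6*29)/(256 + 252*(-39)) = (4 - 174)/(256 - 9828) = -170/(-9572) = -170*(-1/9572) = 85/4786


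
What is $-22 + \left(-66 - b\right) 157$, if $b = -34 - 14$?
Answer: $-2848$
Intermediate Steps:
$b = -48$ ($b = -34 - 14 = -48$)
$-22 + \left(-66 - b\right) 157 = -22 + \left(-66 - -48\right) 157 = -22 + \left(-66 + 48\right) 157 = -22 - 2826 = -2848$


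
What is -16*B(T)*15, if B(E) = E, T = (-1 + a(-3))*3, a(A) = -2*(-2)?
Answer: -2160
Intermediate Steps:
a(A) = 4
T = 9 (T = (-1 + 4)*3 = 3*3 = 9)
-16*B(T)*15 = -16*9*15 = -144*15 = -2160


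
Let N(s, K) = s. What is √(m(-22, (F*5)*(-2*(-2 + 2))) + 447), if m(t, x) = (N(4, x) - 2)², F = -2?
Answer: √451 ≈ 21.237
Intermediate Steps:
m(t, x) = 4 (m(t, x) = (4 - 2)² = 2² = 4)
√(m(-22, (F*5)*(-2*(-2 + 2))) + 447) = √(4 + 447) = √451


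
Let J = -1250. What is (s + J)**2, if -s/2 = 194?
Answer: 2683044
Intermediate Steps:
s = -388 (s = -2*194 = -388)
(s + J)**2 = (-388 - 1250)**2 = (-1638)**2 = 2683044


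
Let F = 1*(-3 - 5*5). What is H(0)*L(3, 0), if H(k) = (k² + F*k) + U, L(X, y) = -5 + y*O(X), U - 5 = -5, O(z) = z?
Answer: 0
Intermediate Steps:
U = 0 (U = 5 - 5 = 0)
L(X, y) = -5 + X*y (L(X, y) = -5 + y*X = -5 + X*y)
F = -28 (F = 1*(-3 - 25) = 1*(-28) = -28)
H(k) = k² - 28*k (H(k) = (k² - 28*k) + 0 = k² - 28*k)
H(0)*L(3, 0) = (0*(-28 + 0))*(-5 + 3*0) = (0*(-28))*(-5 + 0) = 0*(-5) = 0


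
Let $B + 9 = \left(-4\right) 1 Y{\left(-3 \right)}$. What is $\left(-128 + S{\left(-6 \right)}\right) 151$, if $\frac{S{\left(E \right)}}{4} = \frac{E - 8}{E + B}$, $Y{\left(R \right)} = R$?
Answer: $- \frac{49528}{3} \approx -16509.0$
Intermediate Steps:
$B = 3$ ($B = -9 + \left(-4\right) 1 \left(-3\right) = -9 - -12 = -9 + 12 = 3$)
$S{\left(E \right)} = \frac{4 \left(-8 + E\right)}{3 + E}$ ($S{\left(E \right)} = 4 \frac{E - 8}{E + 3} = 4 \frac{-8 + E}{3 + E} = \frac{4 \left(-8 + E\right)}{3 + E}$)
$\left(-128 + S{\left(-6 \right)}\right) 151 = \left(-128 + \frac{4 \left(-8 - 6\right)}{3 - 6}\right) 151 = \left(-128 + 4 \frac{1}{-3} \left(-14\right)\right) 151 = \left(-128 + 4 \left(- \frac{1}{3}\right) \left(-14\right)\right) 151 = \left(-128 + \frac{56}{3}\right) 151 = \left(- \frac{328}{3}\right) 151 = - \frac{49528}{3}$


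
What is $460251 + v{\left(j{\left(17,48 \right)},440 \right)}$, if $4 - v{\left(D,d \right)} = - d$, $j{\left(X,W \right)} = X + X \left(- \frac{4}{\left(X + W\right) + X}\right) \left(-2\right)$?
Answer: $460695$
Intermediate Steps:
$j{\left(X,W \right)} = X + \frac{8 X}{W + 2 X}$ ($j{\left(X,W \right)} = X + X \left(- \frac{4}{\left(W + X\right) + X}\right) \left(-2\right) = X + X \left(- \frac{4}{W + 2 X}\right) \left(-2\right) = X + - \frac{4 X}{W + 2 X} \left(-2\right) = X + \frac{8 X}{W + 2 X}$)
$v{\left(D,d \right)} = 4 + d$ ($v{\left(D,d \right)} = 4 - - d = 4 + d$)
$460251 + v{\left(j{\left(17,48 \right)},440 \right)} = 460251 + \left(4 + 440\right) = 460251 + 444 = 460695$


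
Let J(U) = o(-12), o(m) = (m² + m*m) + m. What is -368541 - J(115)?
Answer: -368817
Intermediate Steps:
o(m) = m + 2*m² (o(m) = (m² + m²) + m = 2*m² + m = m + 2*m²)
J(U) = 276 (J(U) = -12*(1 + 2*(-12)) = -12*(1 - 24) = -12*(-23) = 276)
-368541 - J(115) = -368541 - 1*276 = -368541 - 276 = -368817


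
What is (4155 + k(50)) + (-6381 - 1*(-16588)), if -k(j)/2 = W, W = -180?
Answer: 14722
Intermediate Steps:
k(j) = 360 (k(j) = -2*(-180) = 360)
(4155 + k(50)) + (-6381 - 1*(-16588)) = (4155 + 360) + (-6381 - 1*(-16588)) = 4515 + (-6381 + 16588) = 4515 + 10207 = 14722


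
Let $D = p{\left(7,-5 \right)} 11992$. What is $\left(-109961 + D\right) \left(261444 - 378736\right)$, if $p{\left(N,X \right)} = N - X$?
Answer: $-3981242356$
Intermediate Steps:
$D = 143904$ ($D = \left(7 - -5\right) 11992 = \left(7 + 5\right) 11992 = 12 \cdot 11992 = 143904$)
$\left(-109961 + D\right) \left(261444 - 378736\right) = \left(-109961 + 143904\right) \left(261444 - 378736\right) = 33943 \left(-117292\right) = -3981242356$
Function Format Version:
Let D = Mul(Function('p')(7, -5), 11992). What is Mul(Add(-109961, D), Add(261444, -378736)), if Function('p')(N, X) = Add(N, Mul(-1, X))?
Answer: -3981242356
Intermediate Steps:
D = 143904 (D = Mul(Add(7, Mul(-1, -5)), 11992) = Mul(Add(7, 5), 11992) = Mul(12, 11992) = 143904)
Mul(Add(-109961, D), Add(261444, -378736)) = Mul(Add(-109961, 143904), Add(261444, -378736)) = Mul(33943, -117292) = -3981242356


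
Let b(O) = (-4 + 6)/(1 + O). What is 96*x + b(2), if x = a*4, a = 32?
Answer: 36866/3 ≈ 12289.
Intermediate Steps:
b(O) = 2/(1 + O)
x = 128 (x = 32*4 = 128)
96*x + b(2) = 96*128 + 2/(1 + 2) = 12288 + 2/3 = 12288 + 2*(⅓) = 12288 + ⅔ = 36866/3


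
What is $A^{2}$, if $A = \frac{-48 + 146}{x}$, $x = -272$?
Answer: $\frac{2401}{18496} \approx 0.12981$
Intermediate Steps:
$A = - \frac{49}{136}$ ($A = \frac{-48 + 146}{-272} = 98 \left(- \frac{1}{272}\right) = - \frac{49}{136} \approx -0.36029$)
$A^{2} = \left(- \frac{49}{136}\right)^{2} = \frac{2401}{18496}$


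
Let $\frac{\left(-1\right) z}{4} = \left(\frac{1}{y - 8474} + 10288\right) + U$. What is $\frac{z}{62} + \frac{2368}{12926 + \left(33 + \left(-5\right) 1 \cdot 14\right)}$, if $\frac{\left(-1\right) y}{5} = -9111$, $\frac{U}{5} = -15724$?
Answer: $\frac{65319505414246}{14816047279} \approx 4408.7$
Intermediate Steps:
$U = -78620$ ($U = 5 \left(-15724\right) = -78620$)
$y = 45555$ ($y = \left(-5\right) \left(-9111\right) = 45555$)
$z = \frac{10135275564}{37081}$ ($z = - 4 \left(\left(\frac{1}{45555 - 8474} + 10288\right) - 78620\right) = - 4 \left(\left(\frac{1}{37081} + 10288\right) - 78620\right) = - 4 \left(\frac{381489329}{37081} - 78620\right) = \left(-4\right) \left(- \frac{2533818891}{37081}\right) = \frac{10135275564}{37081} \approx 2.7333 \cdot 10^{5}$)
$\frac{z}{62} + \frac{2368}{12926 + \left(33 + \left(-5\right) 1 \cdot 14\right)} = \frac{10135275564}{37081 \cdot 62} + \frac{2368}{12926 + \left(33 + \left(-5\right) 1 \cdot 14\right)} = \frac{10135275564}{37081} \cdot \frac{1}{62} + \frac{2368}{12926 + \left(33 - 70\right)} = \frac{5067637782}{1149511} + \frac{2368}{12926 + \left(33 - 70\right)} = \frac{5067637782}{1149511} + \frac{2368}{12926 - 37} = \frac{5067637782}{1149511} + \frac{2368}{12889} = \frac{65319505414246}{14816047279}$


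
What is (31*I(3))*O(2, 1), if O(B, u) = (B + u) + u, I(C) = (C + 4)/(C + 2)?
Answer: 868/5 ≈ 173.60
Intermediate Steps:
I(C) = (4 + C)/(2 + C)
O(B, u) = B + 2*u
(31*I(3))*O(2, 1) = (31*((4 + 3)/(2 + 3)))*(2 + 2*1) = (31*(7/5))*(2 + 2) = (31*((⅕)*7))*4 = (31*(7/5))*4 = (217/5)*4 = 868/5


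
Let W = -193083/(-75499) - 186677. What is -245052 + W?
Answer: -32594914688/75499 ≈ -4.3173e+5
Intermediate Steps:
W = -14093733740/75499 (W = -193083*(-1/75499) - 186677 = 193083/75499 - 186677 = -14093733740/75499 ≈ -1.8667e+5)
-245052 + W = -245052 - 14093733740/75499 = -32594914688/75499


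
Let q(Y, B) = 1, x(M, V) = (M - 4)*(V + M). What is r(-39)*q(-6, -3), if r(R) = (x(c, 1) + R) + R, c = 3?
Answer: -82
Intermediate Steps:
x(M, V) = (-4 + M)*(M + V)
r(R) = -4 + 2*R (r(R) = ((3² - 4*3 - 4*1 + 3*1) + R) + R = ((9 - 12 - 4 + 3) + R) + R = (-4 + R) + R = -4 + 2*R)
r(-39)*q(-6, -3) = (-4 + 2*(-39))*1 = (-4 - 78)*1 = -82*1 = -82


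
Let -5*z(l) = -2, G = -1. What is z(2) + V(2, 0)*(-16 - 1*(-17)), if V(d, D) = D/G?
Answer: 2/5 ≈ 0.40000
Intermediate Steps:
z(l) = 2/5 (z(l) = -1/5*(-2) = 2/5)
V(d, D) = -D (V(d, D) = D/(-1) = D*(-1) = -D)
z(2) + V(2, 0)*(-16 - 1*(-17)) = 2/5 + (-1*0)*(-16 - 1*(-17)) = 2/5 + 0*(-16 + 17) = 2/5 + 0*1 = 2/5 + 0 = 2/5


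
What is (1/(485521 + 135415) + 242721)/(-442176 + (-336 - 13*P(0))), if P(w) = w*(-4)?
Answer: -150714206857/274771631232 ≈ -0.54851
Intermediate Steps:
P(w) = -4*w
(1/(485521 + 135415) + 242721)/(-442176 + (-336 - 13*P(0))) = (1/(485521 + 135415) + 242721)/(-442176 + (-336 - (-52)*0)) = (1/620936 + 242721)/(-442176 + (-336 - 13*0)) = (1/620936 + 242721)/(-442176 + (-336 + 0)) = 150714206857/(620936*(-442176 - 336)) = (150714206857/620936)/(-442512) = (150714206857/620936)*(-1/442512) = -150714206857/274771631232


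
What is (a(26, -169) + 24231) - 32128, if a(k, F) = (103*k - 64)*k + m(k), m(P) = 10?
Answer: 60077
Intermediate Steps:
a(k, F) = 10 + k*(-64 + 103*k) (a(k, F) = (103*k - 64)*k + 10 = (-64 + 103*k)*k + 10 = k*(-64 + 103*k) + 10 = 10 + k*(-64 + 103*k))
(a(26, -169) + 24231) - 32128 = ((10 - 64*26 + 103*26²) + 24231) - 32128 = ((10 - 1664 + 103*676) + 24231) - 32128 = ((10 - 1664 + 69628) + 24231) - 32128 = (67974 + 24231) - 32128 = 92205 - 32128 = 60077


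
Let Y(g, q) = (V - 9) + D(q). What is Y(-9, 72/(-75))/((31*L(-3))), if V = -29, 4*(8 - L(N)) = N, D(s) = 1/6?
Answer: -454/3255 ≈ -0.13948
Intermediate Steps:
D(s) = ⅙
L(N) = 8 - N/4
Y(g, q) = -227/6 (Y(g, q) = (-29 - 9) + ⅙ = -38 + ⅙ = -227/6)
Y(-9, 72/(-75))/((31*L(-3))) = -227*1/(31*(8 - ¼*(-3)))/6 = -227*1/(31*(8 + ¾))/6 = -227/(6*(31*(35/4))) = -227/(6*1085/4) = -227/6*4/1085 = -454/3255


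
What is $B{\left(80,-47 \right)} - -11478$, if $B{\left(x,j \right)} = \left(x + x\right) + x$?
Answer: $11718$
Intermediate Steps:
$B{\left(x,j \right)} = 3 x$ ($B{\left(x,j \right)} = 2 x + x = 3 x$)
$B{\left(80,-47 \right)} - -11478 = 3 \cdot 80 - -11478 = 240 + 11478 = 11718$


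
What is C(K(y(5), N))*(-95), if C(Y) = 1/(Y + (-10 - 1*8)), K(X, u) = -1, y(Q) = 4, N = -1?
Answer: 5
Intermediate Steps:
C(Y) = 1/(-18 + Y) (C(Y) = 1/(Y + (-10 - 8)) = 1/(Y - 18) = 1/(-18 + Y))
C(K(y(5), N))*(-95) = -95/(-18 - 1) = -95/(-19) = -1/19*(-95) = 5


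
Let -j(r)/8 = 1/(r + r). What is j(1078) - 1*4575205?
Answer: -2466035497/539 ≈ -4.5752e+6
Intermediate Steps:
j(r) = -4/r (j(r) = -8/(r + r) = -8*1/(2*r) = -4/r)
j(1078) - 1*4575205 = -4/1078 - 1*4575205 = -4*1/1078 - 4575205 = -2/539 - 4575205 = -2466035497/539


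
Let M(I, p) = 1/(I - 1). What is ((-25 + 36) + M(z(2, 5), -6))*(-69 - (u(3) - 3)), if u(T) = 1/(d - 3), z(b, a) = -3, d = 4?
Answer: -2881/4 ≈ -720.25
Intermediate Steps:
u(T) = 1 (u(T) = 1/(4 - 3) = 1/1 = 1)
M(I, p) = 1/(-1 + I)
((-25 + 36) + M(z(2, 5), -6))*(-69 - (u(3) - 3)) = ((-25 + 36) + 1/(-1 - 3))*(-69 - (1 - 3)) = (11 + 1/(-4))*(-69 - 1*(-2)) = (11 - ¼)*(-69 + 2) = (43/4)*(-67) = -2881/4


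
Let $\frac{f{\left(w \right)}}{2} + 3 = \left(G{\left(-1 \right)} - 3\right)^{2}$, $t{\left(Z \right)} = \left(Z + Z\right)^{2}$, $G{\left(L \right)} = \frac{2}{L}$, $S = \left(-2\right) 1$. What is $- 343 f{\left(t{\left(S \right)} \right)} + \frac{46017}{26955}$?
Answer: $- \frac{45195427}{2995} \approx -15090.0$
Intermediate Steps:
$S = -2$
$t{\left(Z \right)} = 4 Z^{2}$ ($t{\left(Z \right)} = \left(2 Z\right)^{2} = 4 Z^{2}$)
$f{\left(w \right)} = 44$ ($f{\left(w \right)} = -6 + 2 \left(\frac{2}{-1} - 3\right)^{2} = -6 + 2 \left(2 \left(-1\right) - 3\right)^{2} = -6 + 2 \left(-2 - 3\right)^{2} = -6 + 2 \left(-5\right)^{2} = -6 + 2 \cdot 25 = -6 + 50 = 44$)
$- 343 f{\left(t{\left(S \right)} \right)} + \frac{46017}{26955} = \left(-343\right) 44 + \frac{46017}{26955} = -15092 + 46017 \cdot \frac{1}{26955} = -15092 + \frac{5113}{2995} = - \frac{45195427}{2995}$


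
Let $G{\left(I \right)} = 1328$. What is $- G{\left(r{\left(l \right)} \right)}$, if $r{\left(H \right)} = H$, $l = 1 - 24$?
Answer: $-1328$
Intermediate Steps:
$l = -23$ ($l = 1 - 24 = -23$)
$- G{\left(r{\left(l \right)} \right)} = \left(-1\right) 1328 = -1328$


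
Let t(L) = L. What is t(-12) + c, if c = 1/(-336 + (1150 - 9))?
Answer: -9659/805 ≈ -11.999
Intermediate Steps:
c = 1/805 (c = 1/(-336 + 1141) = 1/805 ≈ 0.0012422)
t(-12) + c = -12 + 1/805 = -9659/805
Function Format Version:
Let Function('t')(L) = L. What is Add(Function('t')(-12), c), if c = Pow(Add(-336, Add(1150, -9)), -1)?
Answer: Rational(-9659, 805) ≈ -11.999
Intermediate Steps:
c = Rational(1, 805) (c = Pow(Add(-336, 1141), -1) = Pow(805, -1) = Rational(1, 805) ≈ 0.0012422)
Add(Function('t')(-12), c) = Add(-12, Rational(1, 805)) = Rational(-9659, 805)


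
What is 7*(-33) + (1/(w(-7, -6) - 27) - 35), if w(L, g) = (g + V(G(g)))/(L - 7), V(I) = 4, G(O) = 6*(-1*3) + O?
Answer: -50015/188 ≈ -266.04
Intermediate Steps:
G(O) = -18 + O (G(O) = 6*(-3) + O = -18 + O)
w(L, g) = (4 + g)/(-7 + L) (w(L, g) = (g + 4)/(L - 7) = (4 + g)/(-7 + L))
7*(-33) + (1/(w(-7, -6) - 27) - 35) = 7*(-33) + (1/((4 - 6)/(-7 - 7) - 27) - 35) = -231 + (1/(-2/(-14) - 27) - 35) = -231 + (1/(-1/14*(-2) - 27) - 35) = -231 + (1/(1/7 - 27) - 35) = -231 + (1/(-188/7) - 35) = -231 + (-7/188 - 35) = -231 - 6587/188 = -50015/188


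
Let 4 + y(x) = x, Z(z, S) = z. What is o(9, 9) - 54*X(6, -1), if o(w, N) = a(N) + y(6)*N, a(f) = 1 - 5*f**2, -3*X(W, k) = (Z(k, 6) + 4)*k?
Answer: -440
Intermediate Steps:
y(x) = -4 + x
X(W, k) = -k*(4 + k)/3 (X(W, k) = -(k + 4)*k/3 = -(4 + k)*k/3 = -k*(4 + k)/3)
o(w, N) = 1 - 5*N**2 + 2*N (o(w, N) = (1 - 5*N**2) + (-4 + 6)*N = (1 - 5*N**2) + 2*N = 1 - 5*N**2 + 2*N)
o(9, 9) - 54*X(6, -1) = (1 - 5*9**2 + 2*9) - (-18)*(-1)*(4 - 1) = (1 - 5*81 + 18) - (-18)*(-1)*3 = (1 - 405 + 18) - 54*1 = -386 - 54 = -440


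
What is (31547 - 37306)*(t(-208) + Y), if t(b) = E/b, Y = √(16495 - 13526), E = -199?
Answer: -88157/16 - 5759*√2969 ≈ -3.1931e+5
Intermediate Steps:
Y = √2969 ≈ 54.489
t(b) = -199/b
(31547 - 37306)*(t(-208) + Y) = (31547 - 37306)*(-199/(-208) + √2969) = -5759*(-199*(-1/208) + √2969) = -5759*(199/208 + √2969) = -88157/16 - 5759*√2969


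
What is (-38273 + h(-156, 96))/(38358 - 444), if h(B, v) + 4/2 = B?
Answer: -38431/37914 ≈ -1.0136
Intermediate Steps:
h(B, v) = -2 + B
(-38273 + h(-156, 96))/(38358 - 444) = (-38273 + (-2 - 156))/(38358 - 444) = (-38273 - 158)/37914 = -38431*1/37914 = -38431/37914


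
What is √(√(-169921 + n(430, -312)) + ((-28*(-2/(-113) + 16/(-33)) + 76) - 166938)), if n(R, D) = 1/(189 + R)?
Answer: √(-888974828755234518 + 8607467979*I*√65107099662)/2308251 ≈ 0.50458 + 408.47*I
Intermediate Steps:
√(√(-169921 + n(430, -312)) + ((-28*(-2/(-113) + 16/(-33)) + 76) - 166938)) = √(√(-169921 + 1/(189 + 430)) + ((-28*(-2/(-113) + 16/(-33)) + 76) - 166938)) = √(√(-169921 + 1/619) + ((-28*(-2*(-1/113) + 16*(-1/33)) + 76) - 166938)) = √(√(-169921 + 1/619) + ((-28*(2/113 - 16/33) + 76) - 166938)) = √(√(-105181098/619) + ((-28*(-1742/3729) + 76) - 166938)) = √(I*√65107099662/619 + ((48776/3729 + 76) - 166938)) = √(I*√65107099662/619 + (332180/3729 - 166938)) = √(I*√65107099662/619 - 622179622/3729) = √(-622179622/3729 + I*√65107099662/619)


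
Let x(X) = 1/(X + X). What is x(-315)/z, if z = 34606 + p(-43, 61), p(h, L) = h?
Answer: -1/21774690 ≈ -4.5925e-8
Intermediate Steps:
x(X) = 1/(2*X)
z = 34563 (z = 34606 - 43 = 34563)
x(-315)/z = ((1/2)/(-315))/34563 = ((1/2)*(-1/315))*(1/34563) = -1/630*1/34563 = -1/21774690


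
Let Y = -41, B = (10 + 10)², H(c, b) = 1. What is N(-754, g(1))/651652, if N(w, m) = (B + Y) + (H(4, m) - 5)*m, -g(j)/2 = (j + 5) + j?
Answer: 415/651652 ≈ 0.00063684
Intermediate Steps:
B = 400 (B = 20² = 400)
g(j) = -10 - 4*j (g(j) = -2*((j + 5) + j) = -2*((5 + j) + j) = -2*(5 + 2*j) = -10 - 4*j)
N(w, m) = 359 - 4*m (N(w, m) = (400 - 41) + (1 - 5)*m = 359 - 4*m)
N(-754, g(1))/651652 = (359 - 4*(-10 - 4*1))/651652 = (359 - 4*(-10 - 4))*(1/651652) = (359 - 4*(-14))*(1/651652) = (359 + 56)*(1/651652) = 415*(1/651652) = 415/651652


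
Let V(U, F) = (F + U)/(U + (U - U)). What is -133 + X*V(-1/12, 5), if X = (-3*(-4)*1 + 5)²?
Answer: -17184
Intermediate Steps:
V(U, F) = (F + U)/U (V(U, F) = (F + U)/(U + 0) = (F + U)/U)
X = 289 (X = (12*1 + 5)² = (12 + 5)² = 17² = 289)
-133 + X*V(-1/12, 5) = -133 + 289*((5 - 1/12)/((-1/12))) = -133 + 289*((5 - 1*1/12)/((-1*1/12))) = -133 + 289*((5 - 1/12)/(-1/12)) = -133 + 289*(-12*59/12) = -133 + 289*(-59) = -133 - 17051 = -17184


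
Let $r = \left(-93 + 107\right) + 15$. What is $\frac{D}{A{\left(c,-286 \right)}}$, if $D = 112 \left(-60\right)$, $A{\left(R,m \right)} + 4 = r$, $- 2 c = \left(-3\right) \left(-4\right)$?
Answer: $- \frac{1344}{5} \approx -268.8$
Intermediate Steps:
$r = 29$ ($r = 14 + 15 = 29$)
$c = -6$ ($c = - \frac{\left(-3\right) \left(-4\right)}{2} = \left(- \frac{1}{2}\right) 12 = -6$)
$A{\left(R,m \right)} = 25$ ($A{\left(R,m \right)} = -4 + 29 = 25$)
$D = -6720$
$\frac{D}{A{\left(c,-286 \right)}} = - \frac{6720}{25} = \left(-6720\right) \frac{1}{25} = - \frac{1344}{5}$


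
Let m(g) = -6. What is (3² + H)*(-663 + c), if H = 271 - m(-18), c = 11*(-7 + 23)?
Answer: -139282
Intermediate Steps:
c = 176 (c = 11*16 = 176)
H = 277 (H = 271 - 1*(-6) = 271 + 6 = 277)
(3² + H)*(-663 + c) = (3² + 277)*(-663 + 176) = (9 + 277)*(-487) = 286*(-487) = -139282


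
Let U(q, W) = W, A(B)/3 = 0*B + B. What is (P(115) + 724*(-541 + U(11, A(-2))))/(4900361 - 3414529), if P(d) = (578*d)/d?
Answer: -197725/742916 ≈ -0.26615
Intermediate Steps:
A(B) = 3*B (A(B) = 3*(0*B + B) = 3*(0 + B) = 3*B)
P(d) = 578
(P(115) + 724*(-541 + U(11, A(-2))))/(4900361 - 3414529) = (578 + 724*(-541 + 3*(-2)))/(4900361 - 3414529) = (578 + 724*(-541 - 6))/1485832 = (578 + 724*(-547))*(1/1485832) = (578 - 396028)*(1/1485832) = -395450*1/1485832 = -197725/742916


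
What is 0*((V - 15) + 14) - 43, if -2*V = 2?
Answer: -43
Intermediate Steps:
V = -1 (V = -½*2 = -1)
0*((V - 15) + 14) - 43 = 0*((-1 - 15) + 14) - 43 = 0*(-16 + 14) - 43 = 0*(-2) - 43 = 0 - 43 = -43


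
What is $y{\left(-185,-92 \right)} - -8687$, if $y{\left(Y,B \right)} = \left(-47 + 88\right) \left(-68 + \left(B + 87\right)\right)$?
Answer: $5694$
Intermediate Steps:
$y{\left(Y,B \right)} = 779 + 41 B$ ($y{\left(Y,B \right)} = 41 \left(-68 + \left(87 + B\right)\right) = 41 \left(19 + B\right) = 779 + 41 B$)
$y{\left(-185,-92 \right)} - -8687 = \left(779 + 41 \left(-92\right)\right) - -8687 = \left(779 - 3772\right) + 8687 = -2993 + 8687 = 5694$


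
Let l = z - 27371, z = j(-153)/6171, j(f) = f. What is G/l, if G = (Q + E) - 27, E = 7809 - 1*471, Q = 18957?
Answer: -1589214/1655947 ≈ -0.95970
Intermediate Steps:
E = 7338 (E = 7809 - 471 = 7338)
z = -3/121 (z = -153/6171 = -153*1/6171 = -3/121 ≈ -0.024793)
G = 26268 (G = (18957 + 7338) - 27 = 26295 - 27 = 26268)
l = -3311894/121 (l = -3/121 - 27371 = -3311894/121 ≈ -27371.)
G/l = 26268/(-3311894/121) = 26268*(-121/3311894) = -1589214/1655947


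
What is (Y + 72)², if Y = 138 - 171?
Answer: 1521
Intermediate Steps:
Y = -33
(Y + 72)² = (-33 + 72)² = 39² = 1521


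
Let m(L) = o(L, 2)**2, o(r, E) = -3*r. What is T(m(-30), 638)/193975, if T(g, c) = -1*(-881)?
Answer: 881/193975 ≈ 0.0045418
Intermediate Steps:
m(L) = 9*L**2 (m(L) = (-3*L)**2 = 9*L**2)
T(g, c) = 881
T(m(-30), 638)/193975 = 881/193975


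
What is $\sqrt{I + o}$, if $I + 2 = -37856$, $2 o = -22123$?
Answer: $\frac{3 i \sqrt{21742}}{2} \approx 221.18 i$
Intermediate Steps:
$o = - \frac{22123}{2}$ ($o = \frac{1}{2} \left(-22123\right) = - \frac{22123}{2} \approx -11062.0$)
$I = -37858$ ($I = -2 - 37856 = -37858$)
$\sqrt{I + o} = \sqrt{-37858 - \frac{22123}{2}} = \sqrt{- \frac{97839}{2}} = \frac{3 i \sqrt{21742}}{2}$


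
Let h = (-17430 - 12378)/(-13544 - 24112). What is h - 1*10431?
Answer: -5454999/523 ≈ -10430.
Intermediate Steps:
h = 414/523 (h = -29808/(-37656) = -29808*(-1/37656) = 414/523 ≈ 0.79159)
h - 1*10431 = 414/523 - 1*10431 = 414/523 - 10431 = -5454999/523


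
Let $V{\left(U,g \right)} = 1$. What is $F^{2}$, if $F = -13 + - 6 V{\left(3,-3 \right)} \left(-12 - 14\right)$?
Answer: $20449$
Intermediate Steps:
$F = 143$ ($F = -13 + \left(-6\right) 1 \left(-12 - 14\right) = -13 - 6 \left(-12 - 14\right) = -13 - -156 = -13 + 156 = 143$)
$F^{2} = 143^{2} = 20449$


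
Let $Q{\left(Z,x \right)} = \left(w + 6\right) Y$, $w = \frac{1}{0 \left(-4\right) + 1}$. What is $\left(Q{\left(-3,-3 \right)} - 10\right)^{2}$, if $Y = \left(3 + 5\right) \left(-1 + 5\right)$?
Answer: $45796$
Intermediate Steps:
$Y = 32$ ($Y = 8 \cdot 4 = 32$)
$w = 1$ ($w = \frac{1}{0 + 1} = 1^{-1} = 1$)
$Q{\left(Z,x \right)} = 224$ ($Q{\left(Z,x \right)} = \left(1 + 6\right) 32 = 7 \cdot 32 = 224$)
$\left(Q{\left(-3,-3 \right)} - 10\right)^{2} = \left(224 - 10\right)^{2} = 214^{2} = 45796$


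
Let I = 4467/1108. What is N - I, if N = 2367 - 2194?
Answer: 187217/1108 ≈ 168.97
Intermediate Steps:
N = 173
I = 4467/1108 (I = 4467*(1/1108) = 4467/1108 ≈ 4.0316)
N - I = 173 - 1*4467/1108 = 173 - 4467/1108 = 187217/1108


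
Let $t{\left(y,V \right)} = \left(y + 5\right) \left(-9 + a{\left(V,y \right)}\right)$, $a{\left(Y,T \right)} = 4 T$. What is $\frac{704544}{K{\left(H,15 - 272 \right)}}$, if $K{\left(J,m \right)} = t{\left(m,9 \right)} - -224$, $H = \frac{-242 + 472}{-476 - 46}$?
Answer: $\frac{176136}{65387} \approx 2.6937$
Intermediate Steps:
$t{\left(y,V \right)} = \left(-9 + 4 y\right) \left(5 + y\right)$ ($t{\left(y,V \right)} = \left(y + 5\right) \left(-9 + 4 y\right) = \left(5 + y\right) \left(-9 + 4 y\right) = \left(-9 + 4 y\right) \left(5 + y\right)$)
$H = - \frac{115}{261}$ ($H = \frac{230}{-522} = 230 \left(- \frac{1}{522}\right) = - \frac{115}{261} \approx -0.44061$)
$K{\left(J,m \right)} = 179 + 4 m^{2} + 11 m$ ($K{\left(J,m \right)} = \left(-45 + 4 m^{2} + 11 m\right) - -224 = \left(-45 + 4 m^{2} + 11 m\right) + 224 = 179 + 4 m^{2} + 11 m$)
$\frac{704544}{K{\left(H,15 - 272 \right)}} = \frac{704544}{179 + 4 \left(15 - 272\right)^{2} + 11 \left(15 - 272\right)} = \frac{704544}{179 + 4 \left(-257\right)^{2} + 11 \left(-257\right)} = \frac{704544}{179 + 4 \cdot 66049 - 2827} = \frac{704544}{179 + 264196 - 2827} = \frac{704544}{261548} = 704544 \cdot \frac{1}{261548} = \frac{176136}{65387}$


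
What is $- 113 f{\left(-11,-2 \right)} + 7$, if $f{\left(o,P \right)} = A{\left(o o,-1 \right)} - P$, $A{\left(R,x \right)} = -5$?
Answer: $346$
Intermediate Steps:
$f{\left(o,P \right)} = -5 - P$
$- 113 f{\left(-11,-2 \right)} + 7 = - 113 \left(-5 - -2\right) + 7 = - 113 \left(-5 + 2\right) + 7 = \left(-113\right) \left(-3\right) + 7 = 339 + 7 = 346$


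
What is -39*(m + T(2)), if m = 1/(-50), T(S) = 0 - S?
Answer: 3939/50 ≈ 78.780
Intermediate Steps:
T(S) = -S
m = -1/50 ≈ -0.020000
-39*(m + T(2)) = -39*(-1/50 - 1*2) = -39*(-1/50 - 2) = -39*(-101/50) = 3939/50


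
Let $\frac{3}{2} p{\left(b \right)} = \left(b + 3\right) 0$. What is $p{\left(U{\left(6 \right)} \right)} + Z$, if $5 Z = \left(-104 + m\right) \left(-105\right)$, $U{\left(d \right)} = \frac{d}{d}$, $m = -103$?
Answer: $4347$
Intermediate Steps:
$U{\left(d \right)} = 1$
$p{\left(b \right)} = 0$ ($p{\left(b \right)} = \frac{2 \left(b + 3\right) 0}{3} = \frac{2 \left(3 + b\right) 0}{3} = \frac{2}{3} \cdot 0 = 0$)
$Z = 4347$ ($Z = \frac{\left(-104 - 103\right) \left(-105\right)}{5} = \frac{\left(-207\right) \left(-105\right)}{5} = \frac{1}{5} \cdot 21735 = 4347$)
$p{\left(U{\left(6 \right)} \right)} + Z = 0 + 4347 = 4347$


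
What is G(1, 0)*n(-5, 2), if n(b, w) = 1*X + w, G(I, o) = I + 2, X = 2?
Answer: 12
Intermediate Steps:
G(I, o) = 2 + I
n(b, w) = 2 + w (n(b, w) = 1*2 + w = 2 + w)
G(1, 0)*n(-5, 2) = (2 + 1)*(2 + 2) = 3*4 = 12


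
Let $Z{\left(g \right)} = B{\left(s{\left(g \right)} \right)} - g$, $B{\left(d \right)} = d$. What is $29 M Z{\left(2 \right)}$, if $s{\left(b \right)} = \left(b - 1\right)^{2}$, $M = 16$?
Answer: $-464$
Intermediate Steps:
$s{\left(b \right)} = \left(-1 + b\right)^{2}$
$Z{\left(g \right)} = \left(-1 + g\right)^{2} - g$
$29 M Z{\left(2 \right)} = 29 \cdot 16 \left(\left(-1 + 2\right)^{2} - 2\right) = 464 \left(1^{2} - 2\right) = 464 \left(1 - 2\right) = 464 \left(-1\right) = -464$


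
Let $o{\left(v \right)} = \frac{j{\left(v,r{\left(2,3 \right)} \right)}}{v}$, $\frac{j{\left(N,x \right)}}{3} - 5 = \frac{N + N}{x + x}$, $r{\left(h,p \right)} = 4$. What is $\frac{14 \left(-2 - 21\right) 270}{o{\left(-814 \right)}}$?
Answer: $- \frac{47179440}{397} \approx -1.1884 \cdot 10^{5}$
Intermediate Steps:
$j{\left(N,x \right)} = 15 + \frac{3 N}{x}$ ($j{\left(N,x \right)} = 15 + 3 \frac{N + N}{x + x} = 15 + 3 \frac{2 N}{2 x} = 15 + 3 \cdot 2 N \frac{1}{2 x} = 15 + 3 \frac{N}{x} = 15 + \frac{3 N}{x}$)
$o{\left(v \right)} = \frac{15 + \frac{3 v}{4}}{v}$
$\frac{14 \left(-2 - 21\right) 270}{o{\left(-814 \right)}} = \frac{14 \left(-2 - 21\right) 270}{\frac{3}{4} + \frac{15}{-814}} = \frac{14 \left(-23\right) 270}{\frac{3}{4} + 15 \left(- \frac{1}{814}\right)} = \frac{\left(-322\right) 270}{\frac{3}{4} - \frac{15}{814}} = - \frac{86940}{\frac{1191}{1628}} = \left(-86940\right) \frac{1628}{1191} = - \frac{47179440}{397}$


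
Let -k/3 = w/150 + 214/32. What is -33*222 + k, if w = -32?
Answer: -2938169/400 ≈ -7345.4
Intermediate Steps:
k = -7769/400 (k = -3*(-32/150 + 214/32) = -3*(-32*1/150 + 214*(1/32)) = -3*(-16/75 + 107/16) = -3*7769/1200 = -7769/400 ≈ -19.422)
-33*222 + k = -33*222 - 7769/400 = -7326 - 7769/400 = -2938169/400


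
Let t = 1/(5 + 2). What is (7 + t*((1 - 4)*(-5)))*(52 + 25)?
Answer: 704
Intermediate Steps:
t = 1/7 ≈ 0.14286
(7 + t*((1 - 4)*(-5)))*(52 + 25) = (7 + ((1 - 4)*(-5))/7)*(52 + 25) = (7 + (-3*(-5))/7)*77 = (7 + (1/7)*15)*77 = (7 + 15/7)*77 = (64/7)*77 = 704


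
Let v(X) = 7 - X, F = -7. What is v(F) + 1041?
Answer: 1055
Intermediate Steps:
v(F) + 1041 = (7 - 1*(-7)) + 1041 = (7 + 7) + 1041 = 14 + 1041 = 1055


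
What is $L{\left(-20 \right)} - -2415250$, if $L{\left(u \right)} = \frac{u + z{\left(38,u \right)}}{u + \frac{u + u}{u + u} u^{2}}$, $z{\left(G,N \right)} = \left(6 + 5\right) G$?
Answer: $\frac{458897699}{190} \approx 2.4153 \cdot 10^{6}$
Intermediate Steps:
$z{\left(G,N \right)} = 11 G$
$L{\left(u \right)} = \frac{418 + u}{u + u^{2}}$ ($L{\left(u \right)} = \frac{u + 11 \cdot 38}{u + \frac{u + u}{u + u} u^{2}} = \frac{u + 418}{u + \frac{2 u}{2 u} u^{2}} = \frac{418 + u}{u + 2 u \frac{1}{2 u} u^{2}} = \frac{418 + u}{u + 1 u^{2}} = \frac{418 + u}{u + u^{2}}$)
$L{\left(-20 \right)} - -2415250 = \frac{418 - 20}{\left(-20\right) \left(1 - 20\right)} - -2415250 = \left(- \frac{1}{20}\right) \frac{1}{-19} \cdot 398 + 2415250 = \left(- \frac{1}{20}\right) \left(- \frac{1}{19}\right) 398 + 2415250 = \frac{199}{190} + 2415250 = \frac{458897699}{190}$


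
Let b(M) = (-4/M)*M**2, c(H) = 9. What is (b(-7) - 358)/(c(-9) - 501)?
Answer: 55/82 ≈ 0.67073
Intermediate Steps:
b(M) = -4*M
(b(-7) - 358)/(c(-9) - 501) = (-4*(-7) - 358)/(9 - 501) = (28 - 358)/(-492) = -330*(-1/492) = 55/82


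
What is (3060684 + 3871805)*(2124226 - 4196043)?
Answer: -14362848562513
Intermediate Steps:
(3060684 + 3871805)*(2124226 - 4196043) = 6932489*(-2071817) = -14362848562513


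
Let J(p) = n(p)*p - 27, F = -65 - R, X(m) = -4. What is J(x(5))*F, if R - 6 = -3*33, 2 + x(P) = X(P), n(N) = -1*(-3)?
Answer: -1260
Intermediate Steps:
n(N) = 3
x(P) = -6 (x(P) = -2 - 4 = -6)
R = -93 (R = 6 - 3*33 = 6 - 99 = -93)
F = 28 (F = -65 - 1*(-93) = -65 + 93 = 28)
J(p) = -27 + 3*p (J(p) = 3*p - 27 = -27 + 3*p)
J(x(5))*F = (-27 + 3*(-6))*28 = (-27 - 18)*28 = -45*28 = -1260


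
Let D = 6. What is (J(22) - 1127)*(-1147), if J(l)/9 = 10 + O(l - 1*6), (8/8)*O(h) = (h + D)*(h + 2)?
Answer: -2898469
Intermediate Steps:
O(h) = (2 + h)*(6 + h) (O(h) = (h + 6)*(h + 2) = (6 + h)*(2 + h) = (2 + h)*(6 + h))
J(l) = -234 + 9*(-6 + l)**2 + 72*l (J(l) = 9*(10 + (12 + (l - 1*6)**2 + 8*(l - 1*6))) = 9*(10 + (12 + (l - 6)**2 + 8*(l - 6))) = 9*(10 + (12 + (-6 + l)**2 + 8*(-6 + l))) = 9*(10 + (12 + (-6 + l)**2 + (-48 + 8*l))) = 9*(10 + (-36 + (-6 + l)**2 + 8*l)) = 9*(-26 + (-6 + l)**2 + 8*l) = -234 + 9*(-6 + l)**2 + 72*l)
(J(22) - 1127)*(-1147) = ((90 - 36*22 + 9*22**2) - 1127)*(-1147) = ((90 - 792 + 9*484) - 1127)*(-1147) = ((90 - 792 + 4356) - 1127)*(-1147) = (3654 - 1127)*(-1147) = 2527*(-1147) = -2898469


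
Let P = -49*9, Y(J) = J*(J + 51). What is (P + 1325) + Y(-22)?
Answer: 246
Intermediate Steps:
Y(J) = J*(51 + J)
P = -441
(P + 1325) + Y(-22) = (-441 + 1325) - 22*(51 - 22) = 884 - 22*29 = 884 - 638 = 246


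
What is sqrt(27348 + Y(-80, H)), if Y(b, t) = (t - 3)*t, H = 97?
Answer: sqrt(36466) ≈ 190.96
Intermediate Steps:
Y(b, t) = t*(-3 + t) (Y(b, t) = (-3 + t)*t = t*(-3 + t))
sqrt(27348 + Y(-80, H)) = sqrt(27348 + 97*(-3 + 97)) = sqrt(27348 + 97*94) = sqrt(27348 + 9118) = sqrt(36466)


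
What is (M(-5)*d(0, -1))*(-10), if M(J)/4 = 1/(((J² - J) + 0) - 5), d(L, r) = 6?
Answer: -48/5 ≈ -9.6000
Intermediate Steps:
M(J) = 4/(-5 + J² - J) (M(J) = 4/(((J² - J) + 0) - 5) = 4/((J² - J) - 5) = 4/(-5 + J² - J))
(M(-5)*d(0, -1))*(-10) = ((4/(-5 + (-5)² - 1*(-5)))*6)*(-10) = ((4/(-5 + 25 + 5))*6)*(-10) = ((4/25)*6)*(-10) = (24/25)*(-10) = -48/5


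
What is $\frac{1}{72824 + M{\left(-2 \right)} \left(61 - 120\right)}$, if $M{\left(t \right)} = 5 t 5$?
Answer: $\frac{1}{75774} \approx 1.3197 \cdot 10^{-5}$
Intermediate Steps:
$M{\left(t \right)} = 25 t$
$\frac{1}{72824 + M{\left(-2 \right)} \left(61 - 120\right)} = \frac{1}{72824 + 25 \left(-2\right) \left(61 - 120\right)} = \frac{1}{72824 - -2950} = \frac{1}{72824 + 2950} = \frac{1}{75774}$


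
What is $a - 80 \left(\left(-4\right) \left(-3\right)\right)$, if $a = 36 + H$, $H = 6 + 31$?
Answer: $-887$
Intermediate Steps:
$H = 37$
$a = 73$ ($a = 36 + 37 = 73$)
$a - 80 \left(\left(-4\right) \left(-3\right)\right) = 73 - 80 \left(\left(-4\right) \left(-3\right)\right) = 73 - 960 = -887$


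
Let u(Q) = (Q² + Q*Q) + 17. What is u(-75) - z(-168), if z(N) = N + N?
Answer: 11603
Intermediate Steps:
z(N) = 2*N
u(Q) = 17 + 2*Q² (u(Q) = (Q² + Q²) + 17 = 2*Q² + 17 = 17 + 2*Q²)
u(-75) - z(-168) = (17 + 2*(-75)²) - 2*(-168) = (17 + 2*5625) - 1*(-336) = (17 + 11250) + 336 = 11267 + 336 = 11603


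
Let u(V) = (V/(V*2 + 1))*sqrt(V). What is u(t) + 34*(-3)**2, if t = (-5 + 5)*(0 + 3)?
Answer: 306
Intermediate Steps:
t = 0 (t = 0*3 = 0)
u(V) = V**(3/2)/(1 + 2*V) (u(V) = (V/(2*V + 1))*sqrt(V) = (V/(1 + 2*V))*sqrt(V) = V**(3/2)/(1 + 2*V))
u(t) + 34*(-3)**2 = 0**(3/2)/(1 + 2*0) + 34*(-3)**2 = 0/(1 + 0) + 34*9 = 0/1 + 306 = 0*1 + 306 = 0 + 306 = 306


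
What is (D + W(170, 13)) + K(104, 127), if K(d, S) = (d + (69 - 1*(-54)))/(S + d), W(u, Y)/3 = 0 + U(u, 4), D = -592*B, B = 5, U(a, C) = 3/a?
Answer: -116198531/39270 ≈ -2959.0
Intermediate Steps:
D = -2960 (D = -592*5 = -2960)
W(u, Y) = 9/u (W(u, Y) = 3*(0 + 3/u) = 3*(3/u) = 9/u)
K(d, S) = (123 + d)/(S + d) (K(d, S) = (d + (69 + 54))/(S + d) = (d + 123)/(S + d) = (123 + d)/(S + d))
(D + W(170, 13)) + K(104, 127) = (-2960 + 9/170) + (123 + 104)/(127 + 104) = (-2960 + 9*(1/170)) + 227/231 = (-2960 + 9/170) + (1/231)*227 = -503191/170 + 227/231 = -116198531/39270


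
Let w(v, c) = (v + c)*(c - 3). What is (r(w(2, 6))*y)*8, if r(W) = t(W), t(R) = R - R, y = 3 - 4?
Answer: 0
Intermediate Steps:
y = -1
w(v, c) = (-3 + c)*(c + v) (w(v, c) = (c + v)*(-3 + c) = (-3 + c)*(c + v))
t(R) = 0
r(W) = 0
(r(w(2, 6))*y)*8 = (0*(-1))*8 = 0*8 = 0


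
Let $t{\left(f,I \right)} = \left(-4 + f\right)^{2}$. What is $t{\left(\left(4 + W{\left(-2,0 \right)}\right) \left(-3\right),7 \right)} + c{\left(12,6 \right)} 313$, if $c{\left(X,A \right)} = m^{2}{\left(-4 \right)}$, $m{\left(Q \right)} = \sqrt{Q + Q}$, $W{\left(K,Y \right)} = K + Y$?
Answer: $-2404$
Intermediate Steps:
$m{\left(Q \right)} = \sqrt{2} \sqrt{Q}$ ($m{\left(Q \right)} = \sqrt{2 Q} = \sqrt{2} \sqrt{Q}$)
$c{\left(X,A \right)} = -8$ ($c{\left(X,A \right)} = \left(\sqrt{2} \sqrt{-4}\right)^{2} = \left(\sqrt{2} \cdot 2 i\right)^{2} = \left(2 i \sqrt{2}\right)^{2} = -8$)
$t{\left(\left(4 + W{\left(-2,0 \right)}\right) \left(-3\right),7 \right)} + c{\left(12,6 \right)} 313 = \left(-4 + \left(4 + \left(-2 + 0\right)\right) \left(-3\right)\right)^{2} - 2504 = \left(-4 + \left(4 - 2\right) \left(-3\right)\right)^{2} - 2504 = \left(-4 + 2 \left(-3\right)\right)^{2} - 2504 = \left(-4 - 6\right)^{2} - 2504 = \left(-10\right)^{2} - 2504 = 100 - 2504 = -2404$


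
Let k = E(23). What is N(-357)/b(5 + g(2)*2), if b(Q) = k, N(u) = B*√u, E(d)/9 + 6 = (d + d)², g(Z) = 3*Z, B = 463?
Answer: 463*I*√357/18990 ≈ 0.46067*I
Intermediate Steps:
E(d) = -54 + 36*d² (E(d) = -54 + 9*(d + d)² = -54 + 9*(2*d)² = -54 + 9*(4*d²) = -54 + 36*d²)
N(u) = 463*√u
k = 18990 (k = -54 + 36*23² = -54 + 36*529 = -54 + 19044 = 18990)
b(Q) = 18990
N(-357)/b(5 + g(2)*2) = (463*√(-357))/18990 = (463*(I*√357))*(1/18990) = (463*I*√357)*(1/18990) = 463*I*√357/18990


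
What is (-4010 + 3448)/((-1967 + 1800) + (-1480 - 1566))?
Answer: 562/3213 ≈ 0.17491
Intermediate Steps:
(-4010 + 3448)/((-1967 + 1800) + (-1480 - 1566)) = -562/(-167 - 3046) = -562/(-3213) = -562*(-1/3213) = 562/3213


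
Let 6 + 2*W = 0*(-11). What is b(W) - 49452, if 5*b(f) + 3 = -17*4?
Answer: -247331/5 ≈ -49466.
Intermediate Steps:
W = -3 (W = -3 + (0*(-11))/2 = -3 + (½)*0 = -3 + 0 = -3)
b(f) = -71/5 (b(f) = -⅗ + (-17*4)/5 = -⅗ + (⅕)*(-68) = -⅗ - 68/5 = -71/5)
b(W) - 49452 = -71/5 - 49452 = -247331/5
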